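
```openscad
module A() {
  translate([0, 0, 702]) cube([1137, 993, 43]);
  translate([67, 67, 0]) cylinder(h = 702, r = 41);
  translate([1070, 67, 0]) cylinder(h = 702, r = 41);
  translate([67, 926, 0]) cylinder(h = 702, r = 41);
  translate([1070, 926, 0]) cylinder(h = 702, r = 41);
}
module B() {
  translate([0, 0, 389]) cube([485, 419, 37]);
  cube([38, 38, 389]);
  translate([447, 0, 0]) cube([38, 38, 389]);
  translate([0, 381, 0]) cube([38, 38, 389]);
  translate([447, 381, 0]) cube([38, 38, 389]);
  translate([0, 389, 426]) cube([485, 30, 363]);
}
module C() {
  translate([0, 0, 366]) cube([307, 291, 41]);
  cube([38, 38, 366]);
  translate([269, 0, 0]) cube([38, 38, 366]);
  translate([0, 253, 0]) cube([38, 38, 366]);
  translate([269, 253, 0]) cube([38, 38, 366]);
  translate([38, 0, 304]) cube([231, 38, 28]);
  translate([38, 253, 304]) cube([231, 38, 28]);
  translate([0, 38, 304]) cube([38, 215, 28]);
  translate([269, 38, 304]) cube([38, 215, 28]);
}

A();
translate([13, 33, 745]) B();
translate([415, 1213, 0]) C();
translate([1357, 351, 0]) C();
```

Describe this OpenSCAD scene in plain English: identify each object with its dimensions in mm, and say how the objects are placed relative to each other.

A is a table with a 1137×993 mm rectangular top, 43 mm thick, top surface at z = 745 mm, supported by four round legs of 82 mm diameter, each leg's bounding box inset 26 mm from the nearest pair of top edges, running from the floor.

B is a chair: 485×419 mm seat, 37 mm thick, top at z = 426 mm, on four 38 mm square corner legs flush with the seat edges. A 30 mm thick backrest slab spans the full seat width, extending 363 mm above the seat top, its back face flush with the seat's +y edge.

C is a simple wooden stool: a rectangular seat 307 mm (x) by 291 mm (y), 41 mm thick, top face at z = 407 mm, on four square legs, each 38×38 mm in cross-section. The legs rest on z = 0, each flush with a corner of the seat. Four stretchers, 38 mm wide and 28 mm tall, connect adjacent legs with their undersides at z = 304 mm, each running between the inner faces of the legs it joins and aligned with the legs' outer faces on the other axis.

The chair is on top of the table. Two stools sit around the table at the +y, +x sides.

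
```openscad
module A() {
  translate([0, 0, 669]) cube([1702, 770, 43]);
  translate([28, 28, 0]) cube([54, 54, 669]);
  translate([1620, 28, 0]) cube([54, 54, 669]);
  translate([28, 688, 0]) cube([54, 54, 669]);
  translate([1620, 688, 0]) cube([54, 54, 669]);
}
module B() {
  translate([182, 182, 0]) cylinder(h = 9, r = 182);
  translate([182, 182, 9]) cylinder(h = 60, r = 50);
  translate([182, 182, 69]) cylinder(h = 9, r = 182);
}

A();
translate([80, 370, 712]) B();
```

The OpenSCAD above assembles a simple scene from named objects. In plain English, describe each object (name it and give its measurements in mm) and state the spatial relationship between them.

A is a rectangular dining table. The top is 1702×770×43 mm with its upper surface at z = 712 mm. It stands on four 54×54 mm square legs, each inset 28 mm from the nearest pair of top edges, running from the floor to the underside of the top.

B is a spool: two coaxial disc flanges of radius 182 mm and thickness 9 mm, joined by a core cylinder of radius 50 mm and height 60 mm. The lower flange rests on z = 0 and the three cylinders share a vertical axis.

The spool is on top of the table.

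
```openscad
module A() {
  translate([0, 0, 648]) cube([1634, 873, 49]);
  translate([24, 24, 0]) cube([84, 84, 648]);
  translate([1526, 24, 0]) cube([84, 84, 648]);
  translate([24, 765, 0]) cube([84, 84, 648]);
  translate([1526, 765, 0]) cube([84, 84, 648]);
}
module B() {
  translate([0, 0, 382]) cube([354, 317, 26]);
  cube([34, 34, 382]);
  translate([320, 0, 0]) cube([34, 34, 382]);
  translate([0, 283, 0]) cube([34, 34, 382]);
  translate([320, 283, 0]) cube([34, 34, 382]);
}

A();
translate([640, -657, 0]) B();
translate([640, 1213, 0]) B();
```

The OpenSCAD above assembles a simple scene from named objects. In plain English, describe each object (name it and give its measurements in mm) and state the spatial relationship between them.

A is a table with a 1634×873 mm rectangular top, 49 mm thick, top surface at z = 697 mm, supported by four 84×84 mm square legs, each inset 24 mm from the nearest pair of top edges, running from the floor.

B is a four-legged stool. The seat is 354×317 mm, 26 mm thick, top at z = 408 mm. It stands on four square legs, each 34×34 mm in cross-section, from z = 0 to the seat underside, each flush with a corner of the seat.

Two stools sit around the table at the −y, +y sides.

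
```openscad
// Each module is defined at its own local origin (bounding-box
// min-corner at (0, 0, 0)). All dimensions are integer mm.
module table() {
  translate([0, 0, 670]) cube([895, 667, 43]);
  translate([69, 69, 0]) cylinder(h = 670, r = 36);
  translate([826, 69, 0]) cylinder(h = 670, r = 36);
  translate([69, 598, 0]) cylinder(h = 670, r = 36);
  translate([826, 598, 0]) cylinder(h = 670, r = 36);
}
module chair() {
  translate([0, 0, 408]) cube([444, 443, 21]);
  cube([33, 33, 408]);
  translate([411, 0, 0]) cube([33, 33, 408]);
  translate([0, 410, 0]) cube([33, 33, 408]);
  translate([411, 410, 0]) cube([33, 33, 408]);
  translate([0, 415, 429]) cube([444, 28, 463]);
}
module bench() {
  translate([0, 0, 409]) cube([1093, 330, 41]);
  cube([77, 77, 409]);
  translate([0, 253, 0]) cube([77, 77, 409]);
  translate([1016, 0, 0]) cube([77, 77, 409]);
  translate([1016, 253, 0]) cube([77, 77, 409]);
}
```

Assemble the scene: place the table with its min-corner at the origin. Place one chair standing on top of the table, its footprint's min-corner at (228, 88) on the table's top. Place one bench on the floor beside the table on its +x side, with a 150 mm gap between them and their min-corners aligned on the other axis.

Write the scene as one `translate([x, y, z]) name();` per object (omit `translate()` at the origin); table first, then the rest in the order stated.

table();
translate([228, 88, 713]) chair();
translate([1045, 0, 0]) bench();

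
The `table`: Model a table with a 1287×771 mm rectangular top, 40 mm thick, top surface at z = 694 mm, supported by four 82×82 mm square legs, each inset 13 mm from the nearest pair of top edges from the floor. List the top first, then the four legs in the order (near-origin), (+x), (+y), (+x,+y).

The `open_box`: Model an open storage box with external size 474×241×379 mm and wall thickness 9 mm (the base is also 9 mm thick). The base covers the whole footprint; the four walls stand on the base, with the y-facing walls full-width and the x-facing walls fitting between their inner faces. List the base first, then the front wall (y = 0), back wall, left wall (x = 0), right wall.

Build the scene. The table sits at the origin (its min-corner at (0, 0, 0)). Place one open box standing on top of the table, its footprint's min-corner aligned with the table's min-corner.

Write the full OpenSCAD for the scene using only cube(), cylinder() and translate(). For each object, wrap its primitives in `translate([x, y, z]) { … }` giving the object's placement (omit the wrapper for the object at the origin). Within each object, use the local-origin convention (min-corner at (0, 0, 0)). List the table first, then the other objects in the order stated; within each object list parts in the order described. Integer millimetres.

translate([0, 0, 654]) cube([1287, 771, 40]);
translate([13, 13, 0]) cube([82, 82, 654]);
translate([1192, 13, 0]) cube([82, 82, 654]);
translate([13, 676, 0]) cube([82, 82, 654]);
translate([1192, 676, 0]) cube([82, 82, 654]);
translate([0, 0, 694]) {
  cube([474, 241, 9]);
  translate([0, 0, 9]) cube([474, 9, 370]);
  translate([0, 232, 9]) cube([474, 9, 370]);
  translate([0, 9, 9]) cube([9, 223, 370]);
  translate([465, 9, 9]) cube([9, 223, 370]);
}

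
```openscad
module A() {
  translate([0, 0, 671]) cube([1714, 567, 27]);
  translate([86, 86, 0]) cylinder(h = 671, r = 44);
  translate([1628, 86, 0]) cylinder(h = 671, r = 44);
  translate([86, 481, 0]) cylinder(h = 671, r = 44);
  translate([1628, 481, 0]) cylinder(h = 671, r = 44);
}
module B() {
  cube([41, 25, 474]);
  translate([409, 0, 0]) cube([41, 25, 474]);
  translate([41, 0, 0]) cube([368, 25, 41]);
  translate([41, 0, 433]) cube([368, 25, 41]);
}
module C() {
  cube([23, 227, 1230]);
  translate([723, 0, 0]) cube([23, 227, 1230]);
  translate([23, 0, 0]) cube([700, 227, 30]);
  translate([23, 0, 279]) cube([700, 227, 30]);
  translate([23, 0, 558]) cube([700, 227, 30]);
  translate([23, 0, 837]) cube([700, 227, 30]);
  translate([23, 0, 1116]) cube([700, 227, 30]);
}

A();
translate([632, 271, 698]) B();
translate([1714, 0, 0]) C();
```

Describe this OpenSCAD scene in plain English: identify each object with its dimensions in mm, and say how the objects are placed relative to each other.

A is a table: top 1714 mm (x) × 567 mm (y), 27 mm thick, upper face at z = 698 mm, on four round legs of 88 mm diameter, each leg's bounding box inset 42 mm from the nearest pair of top edges, running from z = 0 to the bottom of the top.

B is a picture frame with a 368×392 mm rectangular opening (x by z) and a uniform 41 mm border on every side. Frame depth is 25 mm along y. It is built from two vertical stiles running the full outside height and two horizontal rails spanning the gap between the stiles.

C is a bookshelf 746 mm wide overall, 227 mm deep and 1230 mm tall. The two sides are 23 mm thick vertical panels. 5 horizontal shelves of 30 mm thickness span between the inner faces of the sides; the lowest shelf sits on the floor and shelves are stacked with a clear vertical gap of 249 mm between each pair.

The picture frame is on top of the table, centred. The bookshelf is against the table's +x side, with their −y faces flush.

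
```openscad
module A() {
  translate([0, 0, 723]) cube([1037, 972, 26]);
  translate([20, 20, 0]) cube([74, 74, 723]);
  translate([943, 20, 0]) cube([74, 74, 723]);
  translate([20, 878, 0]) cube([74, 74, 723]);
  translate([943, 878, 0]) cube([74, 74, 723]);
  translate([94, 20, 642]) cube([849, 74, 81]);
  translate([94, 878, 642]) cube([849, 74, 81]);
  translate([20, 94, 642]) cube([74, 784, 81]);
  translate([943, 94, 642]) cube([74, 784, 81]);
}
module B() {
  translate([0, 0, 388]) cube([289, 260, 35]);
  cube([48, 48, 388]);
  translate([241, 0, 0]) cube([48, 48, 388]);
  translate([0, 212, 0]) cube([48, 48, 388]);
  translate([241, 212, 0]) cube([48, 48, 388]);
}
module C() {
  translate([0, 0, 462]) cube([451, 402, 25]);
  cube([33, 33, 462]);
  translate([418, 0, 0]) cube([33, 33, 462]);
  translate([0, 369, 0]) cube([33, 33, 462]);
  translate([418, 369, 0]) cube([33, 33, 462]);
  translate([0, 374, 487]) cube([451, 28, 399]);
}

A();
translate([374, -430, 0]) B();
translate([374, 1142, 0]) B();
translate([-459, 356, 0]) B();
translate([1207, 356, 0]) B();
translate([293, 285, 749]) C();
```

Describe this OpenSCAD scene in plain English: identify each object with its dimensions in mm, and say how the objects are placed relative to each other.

A is a table: top 1037 mm (x) × 972 mm (y), 26 mm thick, upper face at z = 749 mm, on four 74×74 mm square legs, each inset 20 mm from the nearest pair of top edges, running from z = 0 to the bottom of the top. Four apron rails, 74 mm thick and 81 mm tall, run between adjacent legs with their top edges flush with the underside of the top and their outer faces flush with the legs' outer faces.

B is a four-legged stool. The seat is a 289×260×35 mm slab whose top surface is at z = 423 mm; four square legs, each 48×48 mm in cross-section, run from the floor (z = 0) to the underside of the seat, each flush with a corner of the seat.

C is a chair. The seat is a 451×402×25 mm slab with its top at z = 487 mm, on four 33×33 mm corner legs (flush with the seat edges, standing on z = 0). A flat backrest 28 mm thick, 399 mm tall, spans the full seat width and rises from the seat top along its +y edge, rear face flush with the rear of the seat.

Four stools sit around the table at the −y, +y, −x, +x sides. The chair is on top of the table, centred.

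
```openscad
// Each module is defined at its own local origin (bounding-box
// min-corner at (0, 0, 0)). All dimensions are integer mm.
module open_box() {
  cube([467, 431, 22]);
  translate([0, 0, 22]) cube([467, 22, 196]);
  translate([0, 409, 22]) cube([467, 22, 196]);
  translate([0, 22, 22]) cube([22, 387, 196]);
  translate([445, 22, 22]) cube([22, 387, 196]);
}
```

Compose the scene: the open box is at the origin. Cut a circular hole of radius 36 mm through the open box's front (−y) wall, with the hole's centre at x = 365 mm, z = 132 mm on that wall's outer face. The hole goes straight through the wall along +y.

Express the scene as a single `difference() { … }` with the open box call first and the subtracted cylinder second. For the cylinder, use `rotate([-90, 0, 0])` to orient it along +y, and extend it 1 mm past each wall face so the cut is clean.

difference() {
  open_box();
  translate([365, -1, 132]) rotate([-90, 0, 0]) cylinder(h = 24, r = 36);
}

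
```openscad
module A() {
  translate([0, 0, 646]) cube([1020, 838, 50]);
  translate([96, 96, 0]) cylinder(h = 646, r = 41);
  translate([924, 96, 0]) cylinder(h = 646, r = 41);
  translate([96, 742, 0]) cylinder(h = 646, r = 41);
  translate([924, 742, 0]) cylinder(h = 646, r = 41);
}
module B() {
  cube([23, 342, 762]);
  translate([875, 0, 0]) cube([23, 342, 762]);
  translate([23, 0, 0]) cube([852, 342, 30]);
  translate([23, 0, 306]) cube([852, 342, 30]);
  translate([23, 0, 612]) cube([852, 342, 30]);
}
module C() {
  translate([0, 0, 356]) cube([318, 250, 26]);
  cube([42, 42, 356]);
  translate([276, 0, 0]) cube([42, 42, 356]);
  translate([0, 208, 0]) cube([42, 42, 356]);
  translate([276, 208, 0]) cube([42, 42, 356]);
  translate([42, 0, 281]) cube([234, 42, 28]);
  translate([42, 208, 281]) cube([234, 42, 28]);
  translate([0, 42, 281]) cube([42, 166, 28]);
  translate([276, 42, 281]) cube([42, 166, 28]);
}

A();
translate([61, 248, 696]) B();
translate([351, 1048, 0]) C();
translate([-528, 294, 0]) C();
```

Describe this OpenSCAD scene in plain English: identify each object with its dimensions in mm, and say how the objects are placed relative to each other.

A is a table: top 1020 mm (x) × 838 mm (y), 50 mm thick, upper face at z = 696 mm, on four round legs of 82 mm diameter, each leg's bounding box inset 55 mm from the nearest pair of top edges, running from z = 0 to the bottom of the top.

B is a bookshelf 898 mm wide overall, 342 mm deep and 762 mm tall. The two sides are 23 mm thick vertical panels. 3 horizontal shelves of 30 mm thickness span between the inner faces of the sides; the lowest shelf sits on the floor and shelves are stacked with a clear vertical gap of 276 mm between each pair.

C is a simple wooden stool: a rectangular seat 318 mm (x) by 250 mm (y), 26 mm thick, top face at z = 382 mm, on four square legs, each 42×42 mm in cross-section. The legs rest on z = 0, each flush with a corner of the seat. Four stretchers, 42 mm wide and 28 mm tall, connect adjacent legs with their undersides at z = 281 mm, each running between the inner faces of the legs it joins and aligned with the legs' outer faces on the other axis.

The bookshelf is on top of the table, centred. Two stools sit around the table at the +y, −x sides.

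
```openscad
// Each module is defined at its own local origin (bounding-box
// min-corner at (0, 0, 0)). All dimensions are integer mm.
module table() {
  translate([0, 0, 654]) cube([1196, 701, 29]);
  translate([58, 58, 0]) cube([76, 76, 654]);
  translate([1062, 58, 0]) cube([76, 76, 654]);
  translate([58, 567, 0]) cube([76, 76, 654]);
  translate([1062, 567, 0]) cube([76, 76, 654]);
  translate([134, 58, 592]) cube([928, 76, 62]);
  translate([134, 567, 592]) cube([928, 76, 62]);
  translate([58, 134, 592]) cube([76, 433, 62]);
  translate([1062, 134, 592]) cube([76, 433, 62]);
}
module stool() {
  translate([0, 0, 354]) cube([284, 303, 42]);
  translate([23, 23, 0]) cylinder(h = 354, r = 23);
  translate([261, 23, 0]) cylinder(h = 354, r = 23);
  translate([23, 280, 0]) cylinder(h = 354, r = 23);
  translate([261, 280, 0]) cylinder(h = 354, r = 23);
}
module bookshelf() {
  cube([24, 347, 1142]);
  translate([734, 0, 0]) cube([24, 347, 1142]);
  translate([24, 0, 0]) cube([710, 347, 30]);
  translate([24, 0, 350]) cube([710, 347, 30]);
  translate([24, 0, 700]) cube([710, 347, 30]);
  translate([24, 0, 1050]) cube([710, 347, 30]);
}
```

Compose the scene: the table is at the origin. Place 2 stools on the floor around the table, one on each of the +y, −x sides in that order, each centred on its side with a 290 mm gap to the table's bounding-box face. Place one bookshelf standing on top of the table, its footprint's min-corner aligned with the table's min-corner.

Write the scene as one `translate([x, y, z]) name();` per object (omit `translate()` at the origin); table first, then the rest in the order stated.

table();
translate([456, 991, 0]) stool();
translate([-574, 199, 0]) stool();
translate([0, 0, 683]) bookshelf();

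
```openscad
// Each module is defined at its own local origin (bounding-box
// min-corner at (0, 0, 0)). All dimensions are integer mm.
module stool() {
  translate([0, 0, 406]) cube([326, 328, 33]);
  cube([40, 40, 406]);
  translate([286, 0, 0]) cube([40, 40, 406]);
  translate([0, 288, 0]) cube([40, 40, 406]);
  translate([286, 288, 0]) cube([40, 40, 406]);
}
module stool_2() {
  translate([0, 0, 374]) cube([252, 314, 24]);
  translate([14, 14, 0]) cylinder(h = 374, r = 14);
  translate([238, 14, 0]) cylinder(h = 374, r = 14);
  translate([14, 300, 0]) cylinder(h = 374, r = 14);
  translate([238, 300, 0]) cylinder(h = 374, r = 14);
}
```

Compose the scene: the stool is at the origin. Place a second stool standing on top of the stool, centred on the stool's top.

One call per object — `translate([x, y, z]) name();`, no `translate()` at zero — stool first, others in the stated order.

stool();
translate([37, 7, 439]) stool_2();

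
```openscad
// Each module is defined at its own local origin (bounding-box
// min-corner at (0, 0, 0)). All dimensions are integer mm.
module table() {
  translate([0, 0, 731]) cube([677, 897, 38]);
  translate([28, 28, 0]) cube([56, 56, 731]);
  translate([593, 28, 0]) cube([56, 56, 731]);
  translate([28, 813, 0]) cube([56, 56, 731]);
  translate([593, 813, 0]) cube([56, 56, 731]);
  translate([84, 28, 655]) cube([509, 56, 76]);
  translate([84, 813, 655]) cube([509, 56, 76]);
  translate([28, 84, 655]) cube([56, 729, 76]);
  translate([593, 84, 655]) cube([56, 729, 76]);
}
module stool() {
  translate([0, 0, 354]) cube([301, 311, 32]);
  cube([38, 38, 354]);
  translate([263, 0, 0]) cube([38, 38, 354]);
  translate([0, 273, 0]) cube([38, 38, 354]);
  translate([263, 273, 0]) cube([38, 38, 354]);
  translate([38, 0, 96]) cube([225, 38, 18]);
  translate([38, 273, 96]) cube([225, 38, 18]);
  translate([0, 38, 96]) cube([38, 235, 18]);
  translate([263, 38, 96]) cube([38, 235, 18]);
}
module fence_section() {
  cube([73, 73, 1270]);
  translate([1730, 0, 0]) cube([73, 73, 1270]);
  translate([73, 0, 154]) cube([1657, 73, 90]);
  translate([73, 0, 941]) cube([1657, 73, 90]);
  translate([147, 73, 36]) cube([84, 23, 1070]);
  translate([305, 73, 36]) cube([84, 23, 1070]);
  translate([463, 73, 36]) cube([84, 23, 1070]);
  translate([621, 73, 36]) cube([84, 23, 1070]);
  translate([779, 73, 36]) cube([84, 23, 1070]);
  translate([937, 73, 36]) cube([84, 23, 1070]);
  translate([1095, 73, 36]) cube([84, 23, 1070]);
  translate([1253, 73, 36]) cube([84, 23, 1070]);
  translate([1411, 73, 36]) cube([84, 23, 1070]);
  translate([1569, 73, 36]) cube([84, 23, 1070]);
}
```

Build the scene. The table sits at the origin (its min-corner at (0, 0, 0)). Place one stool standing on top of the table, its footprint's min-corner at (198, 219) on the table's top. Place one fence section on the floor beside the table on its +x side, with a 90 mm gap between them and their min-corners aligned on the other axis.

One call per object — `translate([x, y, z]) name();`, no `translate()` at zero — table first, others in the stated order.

table();
translate([198, 219, 769]) stool();
translate([767, 0, 0]) fence_section();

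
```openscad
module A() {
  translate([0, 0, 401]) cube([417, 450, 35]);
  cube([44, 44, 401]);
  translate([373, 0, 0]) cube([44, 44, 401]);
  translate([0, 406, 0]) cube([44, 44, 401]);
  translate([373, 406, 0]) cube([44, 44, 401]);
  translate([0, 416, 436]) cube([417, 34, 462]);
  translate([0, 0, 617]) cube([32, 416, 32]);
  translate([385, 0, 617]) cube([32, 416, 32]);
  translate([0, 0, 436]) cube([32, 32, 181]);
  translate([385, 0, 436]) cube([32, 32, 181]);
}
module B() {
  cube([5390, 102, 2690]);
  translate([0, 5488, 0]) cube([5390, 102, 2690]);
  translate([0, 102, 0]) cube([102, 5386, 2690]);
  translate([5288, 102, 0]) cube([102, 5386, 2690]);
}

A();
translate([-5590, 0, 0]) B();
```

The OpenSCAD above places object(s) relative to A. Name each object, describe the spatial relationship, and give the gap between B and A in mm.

A is a chair. B is a house frame. The house frame is on the floor beside the chair on its −x side. The gap between the house frame and the chair is 200 mm.

The house frame's nearest face is 200 mm from the chair's −x face.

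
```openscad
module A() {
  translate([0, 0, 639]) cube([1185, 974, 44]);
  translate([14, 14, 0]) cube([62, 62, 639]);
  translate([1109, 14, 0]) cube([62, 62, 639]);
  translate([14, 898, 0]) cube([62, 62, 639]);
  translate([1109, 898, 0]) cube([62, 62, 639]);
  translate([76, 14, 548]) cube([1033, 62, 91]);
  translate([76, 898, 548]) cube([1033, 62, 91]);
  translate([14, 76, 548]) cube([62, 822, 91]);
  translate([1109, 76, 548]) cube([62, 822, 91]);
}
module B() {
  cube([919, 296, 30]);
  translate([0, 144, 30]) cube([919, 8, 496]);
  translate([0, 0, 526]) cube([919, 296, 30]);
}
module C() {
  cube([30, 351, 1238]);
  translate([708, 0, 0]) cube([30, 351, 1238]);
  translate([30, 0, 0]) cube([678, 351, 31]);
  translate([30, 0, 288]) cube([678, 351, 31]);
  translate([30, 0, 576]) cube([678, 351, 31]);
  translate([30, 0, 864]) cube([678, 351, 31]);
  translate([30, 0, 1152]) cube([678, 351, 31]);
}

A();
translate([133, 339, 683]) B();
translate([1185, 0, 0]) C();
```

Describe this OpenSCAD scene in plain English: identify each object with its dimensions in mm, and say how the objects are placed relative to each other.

A is a table: top 1185 mm (x) × 974 mm (y), 44 mm thick, upper face at z = 683 mm, on four 62×62 mm square legs, each inset 14 mm from the nearest pair of top edges, running from z = 0 to the bottom of the top. Four apron rails, 62 mm thick and 91 mm tall, run between adjacent legs with their top edges flush with the underside of the top and their outer faces flush with the legs' outer faces.

B is an I-beam lying along x, 919 mm long. Overall section height 556 mm. Two flanges 296 mm wide (y) and 30 mm thick, one on the floor and one at the top; a web 8 mm thick runs between them, centred on the flange width.

C is a bookshelf 738 mm wide overall, 351 mm deep and 1238 mm tall. The two sides are 30 mm thick vertical panels. 5 horizontal shelves of 31 mm thickness span between the inner faces of the sides; the lowest shelf sits on the floor and shelves are stacked with a clear vertical gap of 257 mm between each pair.

The I-beam is on top of the table, centred. The bookshelf is against the table's +x side, with their −y faces flush.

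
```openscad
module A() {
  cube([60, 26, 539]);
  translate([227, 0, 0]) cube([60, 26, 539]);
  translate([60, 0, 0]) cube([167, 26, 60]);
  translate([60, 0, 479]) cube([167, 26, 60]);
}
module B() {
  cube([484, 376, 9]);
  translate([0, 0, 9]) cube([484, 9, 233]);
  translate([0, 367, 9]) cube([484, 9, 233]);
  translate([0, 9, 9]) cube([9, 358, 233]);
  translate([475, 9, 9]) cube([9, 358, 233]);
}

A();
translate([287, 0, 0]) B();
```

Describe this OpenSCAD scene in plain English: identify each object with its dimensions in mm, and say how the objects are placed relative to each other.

A is a rectangular picture frame lying in the x–z plane (depth along y). The opening is 167 mm wide (x) by 419 mm tall (z), surrounded by a border 60 mm wide on all four sides. The frame is 26 mm deep and is made of two full-height vertical stiles with two horizontal rails fitted between them.

B is an open storage box with external size 484×376×242 mm and wall thickness 9 mm (the base is also 9 mm thick). The base covers the whole footprint; the four walls stand on the base, with the y-facing walls full-width and the x-facing walls fitting between their inner faces.

The open box is against the picture frame's +x side, with their −y faces flush.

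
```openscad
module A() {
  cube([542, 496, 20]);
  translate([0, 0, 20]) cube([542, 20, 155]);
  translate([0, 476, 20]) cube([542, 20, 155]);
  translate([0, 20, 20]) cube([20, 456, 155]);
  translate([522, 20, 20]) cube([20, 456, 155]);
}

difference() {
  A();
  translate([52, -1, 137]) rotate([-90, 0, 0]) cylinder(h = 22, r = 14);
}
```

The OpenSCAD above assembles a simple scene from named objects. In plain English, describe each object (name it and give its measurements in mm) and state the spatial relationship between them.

A is an open-topped rectangular box: outside dimensions 542×496×175 mm, with a uniform wall and base thickness of 20 mm. The base is a full 542×496 slab on the floor; four walls sit on top of the base. The front and back walls (the −y and +y sides) span the full width; the two side walls fit between them.

The open box has a circular hole of radius 14 mm through its front wall, centred at (x = 52, z = 137).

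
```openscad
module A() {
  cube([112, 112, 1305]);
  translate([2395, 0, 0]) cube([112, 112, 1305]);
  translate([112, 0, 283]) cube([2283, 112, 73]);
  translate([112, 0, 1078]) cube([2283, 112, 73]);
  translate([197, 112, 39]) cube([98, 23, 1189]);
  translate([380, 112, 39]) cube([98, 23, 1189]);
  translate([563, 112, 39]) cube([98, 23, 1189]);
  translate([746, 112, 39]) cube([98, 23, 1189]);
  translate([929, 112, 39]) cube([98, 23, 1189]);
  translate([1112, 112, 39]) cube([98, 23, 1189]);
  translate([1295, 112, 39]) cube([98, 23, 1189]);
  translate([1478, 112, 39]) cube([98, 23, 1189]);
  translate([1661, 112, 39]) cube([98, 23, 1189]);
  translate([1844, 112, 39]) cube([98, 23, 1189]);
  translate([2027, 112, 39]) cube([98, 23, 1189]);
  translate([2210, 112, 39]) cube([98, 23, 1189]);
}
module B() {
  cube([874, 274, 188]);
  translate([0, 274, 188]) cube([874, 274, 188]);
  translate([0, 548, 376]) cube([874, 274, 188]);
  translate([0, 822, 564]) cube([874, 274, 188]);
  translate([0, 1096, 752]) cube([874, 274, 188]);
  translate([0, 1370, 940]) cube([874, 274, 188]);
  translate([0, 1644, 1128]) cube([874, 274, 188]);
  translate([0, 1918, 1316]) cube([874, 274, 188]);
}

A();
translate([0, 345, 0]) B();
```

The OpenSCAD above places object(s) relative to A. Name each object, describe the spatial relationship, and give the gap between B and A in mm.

The staircase's nearest face is 210 mm from the fence section's +y face.

A is a fence section. B is a staircase. The staircase is on the floor beside the fence section on its +y side. The gap between the staircase and the fence section is 210 mm.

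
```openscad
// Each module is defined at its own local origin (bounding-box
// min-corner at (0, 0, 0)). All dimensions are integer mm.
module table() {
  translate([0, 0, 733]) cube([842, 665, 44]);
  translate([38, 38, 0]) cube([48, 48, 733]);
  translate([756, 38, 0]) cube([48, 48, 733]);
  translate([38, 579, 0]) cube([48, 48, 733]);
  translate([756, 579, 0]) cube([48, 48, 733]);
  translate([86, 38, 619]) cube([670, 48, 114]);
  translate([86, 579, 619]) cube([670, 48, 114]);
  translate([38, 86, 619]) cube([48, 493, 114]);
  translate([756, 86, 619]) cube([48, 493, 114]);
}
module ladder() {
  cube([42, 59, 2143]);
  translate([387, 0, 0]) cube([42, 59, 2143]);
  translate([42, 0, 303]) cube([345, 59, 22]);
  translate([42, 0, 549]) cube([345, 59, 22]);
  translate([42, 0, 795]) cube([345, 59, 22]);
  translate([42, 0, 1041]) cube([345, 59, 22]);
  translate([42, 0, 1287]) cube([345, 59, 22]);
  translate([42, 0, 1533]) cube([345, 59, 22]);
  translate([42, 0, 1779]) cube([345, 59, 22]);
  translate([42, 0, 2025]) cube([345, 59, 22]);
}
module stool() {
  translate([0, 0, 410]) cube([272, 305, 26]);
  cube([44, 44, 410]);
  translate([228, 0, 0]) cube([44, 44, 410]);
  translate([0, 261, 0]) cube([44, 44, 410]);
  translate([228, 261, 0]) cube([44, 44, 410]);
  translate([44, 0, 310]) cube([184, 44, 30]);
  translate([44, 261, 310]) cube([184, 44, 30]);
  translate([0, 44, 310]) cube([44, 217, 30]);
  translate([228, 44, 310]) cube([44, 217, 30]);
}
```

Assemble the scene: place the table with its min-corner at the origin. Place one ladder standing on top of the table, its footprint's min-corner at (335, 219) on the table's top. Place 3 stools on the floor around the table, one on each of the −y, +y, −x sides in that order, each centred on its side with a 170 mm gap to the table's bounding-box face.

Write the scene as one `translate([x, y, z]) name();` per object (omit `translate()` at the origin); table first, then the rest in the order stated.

table();
translate([335, 219, 777]) ladder();
translate([285, -475, 0]) stool();
translate([285, 835, 0]) stool();
translate([-442, 180, 0]) stool();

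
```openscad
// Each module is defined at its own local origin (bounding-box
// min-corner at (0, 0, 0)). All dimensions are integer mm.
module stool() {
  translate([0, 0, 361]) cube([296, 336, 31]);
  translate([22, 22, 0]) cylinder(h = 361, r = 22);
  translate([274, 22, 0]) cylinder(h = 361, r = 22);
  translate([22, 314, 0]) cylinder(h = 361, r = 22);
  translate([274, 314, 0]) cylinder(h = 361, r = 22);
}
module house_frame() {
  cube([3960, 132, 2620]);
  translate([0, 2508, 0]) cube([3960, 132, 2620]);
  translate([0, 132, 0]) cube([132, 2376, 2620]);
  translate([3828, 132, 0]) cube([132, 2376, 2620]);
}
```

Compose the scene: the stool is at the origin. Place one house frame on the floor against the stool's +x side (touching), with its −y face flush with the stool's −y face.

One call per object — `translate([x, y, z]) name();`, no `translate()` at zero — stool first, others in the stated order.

stool();
translate([296, 0, 0]) house_frame();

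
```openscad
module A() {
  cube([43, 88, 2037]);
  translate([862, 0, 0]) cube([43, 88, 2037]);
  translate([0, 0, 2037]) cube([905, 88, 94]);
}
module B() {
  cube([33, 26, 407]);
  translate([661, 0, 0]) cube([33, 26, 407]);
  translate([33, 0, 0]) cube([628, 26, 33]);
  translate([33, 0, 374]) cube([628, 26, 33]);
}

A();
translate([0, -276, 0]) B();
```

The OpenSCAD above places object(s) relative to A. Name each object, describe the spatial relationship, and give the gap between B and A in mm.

The picture frame's nearest face is 250 mm from the door frame's −y face.

A is a door frame. B is a picture frame. The picture frame is on the floor beside the door frame on its −y side. The gap between the picture frame and the door frame is 250 mm.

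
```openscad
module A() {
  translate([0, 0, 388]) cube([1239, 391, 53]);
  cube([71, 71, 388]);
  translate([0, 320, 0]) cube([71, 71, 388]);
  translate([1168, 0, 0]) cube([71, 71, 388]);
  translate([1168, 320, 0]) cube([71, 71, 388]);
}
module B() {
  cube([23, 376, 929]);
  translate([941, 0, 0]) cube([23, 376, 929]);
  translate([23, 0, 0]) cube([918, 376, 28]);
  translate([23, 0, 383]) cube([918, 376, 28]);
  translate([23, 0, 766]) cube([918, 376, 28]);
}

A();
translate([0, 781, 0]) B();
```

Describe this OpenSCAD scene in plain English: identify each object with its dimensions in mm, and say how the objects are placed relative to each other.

A is a long wooden bench with a 1239 mm (x) × 391 mm (y) seat, 53 mm thick, its top surface 441 mm above the floor. Four 71 mm square legs at the seat corners, flush with the edges, run from z = 0 to the seat underside.

B is an open bookshelf. Two side panels, each 23 mm thick, 376 mm deep and 929 mm tall, stand 964 mm apart (outside-to-outside). Between them sit 3 shelves, each 28 mm thick and 376 mm deep, spanning the full gap between the sides. The bottom shelf rests on the floor (its underside at z = 0) and the clear gap between one shelf's top and the next shelf's underside is 355 mm.

The bookshelf is on the floor beside the bench on its +y side.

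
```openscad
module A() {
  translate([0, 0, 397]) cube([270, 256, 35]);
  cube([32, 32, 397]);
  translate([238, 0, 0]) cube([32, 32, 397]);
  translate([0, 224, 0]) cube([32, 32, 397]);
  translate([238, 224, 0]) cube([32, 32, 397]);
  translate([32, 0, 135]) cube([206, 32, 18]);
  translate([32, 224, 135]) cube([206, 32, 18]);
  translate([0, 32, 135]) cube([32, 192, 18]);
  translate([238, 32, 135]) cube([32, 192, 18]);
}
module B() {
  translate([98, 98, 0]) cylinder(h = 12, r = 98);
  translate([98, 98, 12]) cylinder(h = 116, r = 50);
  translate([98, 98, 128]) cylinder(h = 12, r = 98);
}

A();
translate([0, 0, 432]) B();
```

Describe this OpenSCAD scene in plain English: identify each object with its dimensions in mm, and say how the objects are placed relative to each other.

A is a four-legged stool. The seat is a 270×256×35 mm slab whose top surface is at z = 432 mm; four square legs, each 32×32 mm in cross-section, run from the floor (z = 0) to the underside of the seat, each flush with a corner of the seat. Four stretchers, 32 mm wide and 18 mm tall, connect adjacent legs with their undersides at z = 135 mm, each running between the inner faces of the legs it joins and aligned with the legs' outer faces on the other axis.

B is a spool: two coaxial disc flanges of radius 98 mm and thickness 12 mm, joined by a core cylinder of radius 50 mm and height 116 mm. The lower flange rests on z = 0 and the three cylinders share a vertical axis.

The spool is on top of the stool.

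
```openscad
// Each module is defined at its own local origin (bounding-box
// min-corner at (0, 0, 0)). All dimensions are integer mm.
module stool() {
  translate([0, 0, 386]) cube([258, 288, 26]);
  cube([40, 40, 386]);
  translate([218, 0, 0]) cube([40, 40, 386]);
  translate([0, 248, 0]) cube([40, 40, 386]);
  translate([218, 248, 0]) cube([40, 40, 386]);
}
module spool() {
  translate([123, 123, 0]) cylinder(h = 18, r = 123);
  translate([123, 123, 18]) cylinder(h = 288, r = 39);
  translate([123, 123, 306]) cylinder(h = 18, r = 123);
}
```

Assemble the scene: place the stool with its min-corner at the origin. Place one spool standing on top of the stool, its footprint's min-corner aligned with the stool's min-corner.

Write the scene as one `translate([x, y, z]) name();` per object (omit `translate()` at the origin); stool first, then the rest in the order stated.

stool();
translate([0, 0, 412]) spool();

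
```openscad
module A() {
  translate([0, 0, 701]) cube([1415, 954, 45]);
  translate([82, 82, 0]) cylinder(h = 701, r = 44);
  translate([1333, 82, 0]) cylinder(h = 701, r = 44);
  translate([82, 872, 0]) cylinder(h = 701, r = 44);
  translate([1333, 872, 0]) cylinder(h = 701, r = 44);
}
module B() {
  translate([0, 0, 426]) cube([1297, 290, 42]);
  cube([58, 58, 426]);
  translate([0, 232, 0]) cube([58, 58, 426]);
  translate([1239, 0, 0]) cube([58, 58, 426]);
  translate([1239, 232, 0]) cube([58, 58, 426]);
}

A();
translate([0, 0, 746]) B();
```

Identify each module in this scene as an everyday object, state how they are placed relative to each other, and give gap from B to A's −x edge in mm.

The bench's min-x is at 0; the table's min-x is 0; gap = 0 mm.

A is a table. B is a bench. The bench is on top of the table. The gap from the bench to the table's −x edge is 0 mm.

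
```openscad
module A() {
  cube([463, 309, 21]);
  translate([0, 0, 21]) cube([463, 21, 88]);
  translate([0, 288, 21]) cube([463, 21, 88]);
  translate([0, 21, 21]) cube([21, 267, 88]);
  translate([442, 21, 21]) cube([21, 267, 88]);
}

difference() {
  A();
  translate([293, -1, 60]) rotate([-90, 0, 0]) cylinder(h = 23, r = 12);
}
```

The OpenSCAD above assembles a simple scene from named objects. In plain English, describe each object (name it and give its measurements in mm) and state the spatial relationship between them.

A is an open-topped rectangular box: outside dimensions 463×309×109 mm, with a uniform wall and base thickness of 21 mm. The base is a full 463×309 slab on the floor; four walls sit on top of the base. The front and back walls (the −y and +y sides) span the full width; the two side walls fit between them.

The open box has a circular hole of radius 12 mm through its front wall, centred at (x = 293, z = 60).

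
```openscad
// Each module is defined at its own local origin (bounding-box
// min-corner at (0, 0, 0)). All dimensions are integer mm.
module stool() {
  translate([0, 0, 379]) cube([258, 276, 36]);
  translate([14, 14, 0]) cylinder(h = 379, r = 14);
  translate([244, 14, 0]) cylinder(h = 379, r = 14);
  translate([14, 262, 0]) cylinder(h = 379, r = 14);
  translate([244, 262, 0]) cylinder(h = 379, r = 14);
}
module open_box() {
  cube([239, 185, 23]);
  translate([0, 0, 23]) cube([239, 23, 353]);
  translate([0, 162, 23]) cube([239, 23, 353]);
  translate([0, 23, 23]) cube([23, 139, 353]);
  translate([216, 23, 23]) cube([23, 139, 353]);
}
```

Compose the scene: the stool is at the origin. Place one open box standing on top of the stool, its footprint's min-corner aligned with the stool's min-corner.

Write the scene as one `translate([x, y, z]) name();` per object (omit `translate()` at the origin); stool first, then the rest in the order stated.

stool();
translate([0, 0, 415]) open_box();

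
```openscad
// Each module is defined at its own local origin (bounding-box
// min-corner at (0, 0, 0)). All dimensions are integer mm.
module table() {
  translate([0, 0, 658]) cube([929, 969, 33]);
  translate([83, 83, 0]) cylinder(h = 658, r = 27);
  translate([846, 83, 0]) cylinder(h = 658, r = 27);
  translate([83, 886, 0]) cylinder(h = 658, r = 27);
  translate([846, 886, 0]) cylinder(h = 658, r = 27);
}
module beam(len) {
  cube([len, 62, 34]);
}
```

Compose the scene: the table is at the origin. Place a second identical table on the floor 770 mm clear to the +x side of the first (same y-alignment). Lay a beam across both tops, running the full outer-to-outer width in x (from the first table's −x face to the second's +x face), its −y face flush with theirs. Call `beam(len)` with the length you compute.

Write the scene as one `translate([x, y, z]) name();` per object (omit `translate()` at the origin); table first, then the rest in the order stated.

table();
translate([1699, 0, 0]) table();
translate([0, 0, 691]) beam(2628);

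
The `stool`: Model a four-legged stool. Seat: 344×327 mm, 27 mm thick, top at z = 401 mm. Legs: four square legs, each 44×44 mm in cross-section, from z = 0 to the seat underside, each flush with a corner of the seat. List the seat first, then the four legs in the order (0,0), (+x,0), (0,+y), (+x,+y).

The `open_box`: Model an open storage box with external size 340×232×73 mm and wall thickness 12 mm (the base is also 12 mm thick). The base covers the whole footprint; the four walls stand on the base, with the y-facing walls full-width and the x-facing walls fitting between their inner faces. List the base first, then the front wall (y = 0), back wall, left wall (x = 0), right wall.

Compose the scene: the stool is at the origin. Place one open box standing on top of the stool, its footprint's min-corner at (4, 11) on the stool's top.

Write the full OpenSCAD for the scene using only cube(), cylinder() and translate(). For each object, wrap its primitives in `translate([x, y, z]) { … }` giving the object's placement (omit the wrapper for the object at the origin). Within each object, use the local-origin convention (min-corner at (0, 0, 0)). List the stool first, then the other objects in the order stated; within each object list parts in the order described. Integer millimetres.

translate([0, 0, 374]) cube([344, 327, 27]);
cube([44, 44, 374]);
translate([300, 0, 0]) cube([44, 44, 374]);
translate([0, 283, 0]) cube([44, 44, 374]);
translate([300, 283, 0]) cube([44, 44, 374]);
translate([4, 11, 401]) {
  cube([340, 232, 12]);
  translate([0, 0, 12]) cube([340, 12, 61]);
  translate([0, 220, 12]) cube([340, 12, 61]);
  translate([0, 12, 12]) cube([12, 208, 61]);
  translate([328, 12, 12]) cube([12, 208, 61]);
}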